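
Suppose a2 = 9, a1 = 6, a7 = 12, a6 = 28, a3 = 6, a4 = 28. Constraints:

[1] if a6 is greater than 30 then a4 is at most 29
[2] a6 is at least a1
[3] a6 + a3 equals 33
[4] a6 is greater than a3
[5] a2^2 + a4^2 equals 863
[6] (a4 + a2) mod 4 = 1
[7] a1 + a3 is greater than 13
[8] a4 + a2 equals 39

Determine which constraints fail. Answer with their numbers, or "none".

The assignment fails constraints 3, 5, 7, and 8.

[1] a6 = 28, not > 30; antecedent false, conditional vacuously true — satisfied.
[2] a6 = 28, a1 = 6; 28 ≥ 6 — satisfied.
[3] a6 + a3 = 28 + 6 = 34, not 33 — violated.
[4] a6 = 28, a3 = 6; 28 > 6 — satisfied.
[5] a2^2 + a4^2 = 9^2 + 28^2 = 81 + 784 = 865, not 863 — violated.
[6] a4 + a2 = 37; 37 mod 4 = 1 — satisfied.
[7] a1 + a3 = 6 + 6 = 12; 12 ≤ 13, bound 13 not met — violated.
[8] a4 + a2 = 28 + 9 = 37, not 39 — violated.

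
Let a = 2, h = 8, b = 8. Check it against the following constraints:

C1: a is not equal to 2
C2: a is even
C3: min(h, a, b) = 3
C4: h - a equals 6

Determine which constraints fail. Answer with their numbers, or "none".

No — constraints 1 and 3 are not satisfied.

C1: a = 2, but 2 is required to differ  fails
C2: a = 2 is even  holds
C3: min(8, 2, 8) = 2, not 3  fails
C4: h - a = 8 - 2 = 6  holds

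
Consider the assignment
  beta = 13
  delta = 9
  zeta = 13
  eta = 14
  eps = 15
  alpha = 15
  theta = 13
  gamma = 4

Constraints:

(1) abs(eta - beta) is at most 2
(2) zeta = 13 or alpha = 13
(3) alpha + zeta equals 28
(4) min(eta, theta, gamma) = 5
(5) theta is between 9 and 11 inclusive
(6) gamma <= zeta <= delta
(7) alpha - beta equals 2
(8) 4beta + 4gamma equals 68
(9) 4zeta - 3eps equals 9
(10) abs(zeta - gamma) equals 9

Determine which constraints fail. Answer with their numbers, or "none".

(1) abs(14 - 13) = 1; 1 ≤ 2  holds
(2) zeta = 13 = 13 (first disjunct)  holds
(3) alpha + zeta = 15 + 13 = 28  holds
(4) min(14, 13, 4) = 4, not 5  fails
(5) theta = 13 is outside [9, 11]  fails
(6) values 4, 13, 9; zeta = 13 is not <= delta = 9  fails
(7) alpha - beta = 15 - 13 = 2  holds
(8) 4beta + 4gamma = 4(13) + 4(4) = 68  holds
(9) 4zeta - 3eps = 4(13) - 3(15) = 7, not 9  fails
(10) abs(13 - 4) = 9  holds

Constraints 4, 5, 6, 9 do not hold.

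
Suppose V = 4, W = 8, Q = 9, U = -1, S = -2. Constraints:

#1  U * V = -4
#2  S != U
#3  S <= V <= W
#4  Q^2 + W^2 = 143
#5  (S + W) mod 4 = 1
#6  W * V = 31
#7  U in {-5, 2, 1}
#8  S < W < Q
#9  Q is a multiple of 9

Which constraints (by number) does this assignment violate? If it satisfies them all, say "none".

Constraints 4, 5, 6, and 7 do not hold.

#1 U * V = -1 * 4 = -4 — holds.
#2 S = -2, U = -1; distinct — holds.
#3 values -2 <= 4 <= 8 — holds.
#4 Q^2 + W^2 = 9^2 + 8^2 = 81 + 64 = 145, not 143 — fails.
#5 S + W = 6; 6 mod 4 = 2, not 1 — fails.
#6 W * V = 8 * 4 = 32, not 31 — fails.
#7 U = -1 is not in {-5, 2, 1} — fails.
#8 values -2 < 8 < 9 — holds.
#9 9 / 9 = 1, so 9 divides 9 — holds.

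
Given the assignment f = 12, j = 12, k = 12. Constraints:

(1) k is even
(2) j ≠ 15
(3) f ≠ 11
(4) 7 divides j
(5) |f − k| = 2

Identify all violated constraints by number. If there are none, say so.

The assignment fails constraints 4, 5.

(1) k = 12 is even  holds
(2) j = 12, and 12 ≠ 15  holds
(3) f = 12, and 12 ≠ 11  holds
(4) 12 = 7×1 + 5, so 7 does not divide 12  fails
(5) |12 − 12| = 0, not 2  fails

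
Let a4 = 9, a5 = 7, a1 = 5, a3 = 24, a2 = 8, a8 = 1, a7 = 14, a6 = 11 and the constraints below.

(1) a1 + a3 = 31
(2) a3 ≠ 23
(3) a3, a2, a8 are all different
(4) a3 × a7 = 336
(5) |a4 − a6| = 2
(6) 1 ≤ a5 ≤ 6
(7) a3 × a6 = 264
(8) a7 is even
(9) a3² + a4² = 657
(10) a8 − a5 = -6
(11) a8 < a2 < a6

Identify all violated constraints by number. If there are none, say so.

(1) a1 + a3 = 5 + 24 = 29, not 31  ✘
(2) a3 = 24, and 24 ≠ 23  ✔
(3) values 24, 8, 1 are pairwise distinct  ✔
(4) a3 × a7 = 24 × 14 = 336  ✔
(5) |9 − 11| = 2  ✔
(6) a5 = 7 is outside [1, 6]  ✘
(7) a3 × a6 = 24 × 11 = 264  ✔
(8) a7 = 14 is even  ✔
(9) a3² + a4² = 24² + 9² = 576 + 81 = 657  ✔
(10) a8 − a5 = 1 − 7 = -6  ✔
(11) values 1 < 8 < 11  ✔

Constraints 1 and 6 do not hold.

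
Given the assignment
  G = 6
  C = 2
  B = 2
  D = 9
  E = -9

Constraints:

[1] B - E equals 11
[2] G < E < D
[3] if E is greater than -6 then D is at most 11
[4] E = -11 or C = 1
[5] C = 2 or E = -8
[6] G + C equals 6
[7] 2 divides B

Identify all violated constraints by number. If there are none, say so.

[1] B - E = 2 - (-9) = 11 — holds.
[2] values 6, -9, 9; G = 6 is not < E = -9 — fails.
[3] E = -9, not > -6; antecedent false, conditional vacuously true — holds.
[4] E = -9 ≠ -11 and C = 2 ≠ 1; both disjuncts false — fails.
[5] C = 2 = 2 (first disjunct) — holds.
[6] G + C = 6 + 2 = 8, not 6 — fails.
[7] 2 / 2 = 1, so 2 divides 2 — holds.

No — constraints 2, 4, and 6 are not satisfied.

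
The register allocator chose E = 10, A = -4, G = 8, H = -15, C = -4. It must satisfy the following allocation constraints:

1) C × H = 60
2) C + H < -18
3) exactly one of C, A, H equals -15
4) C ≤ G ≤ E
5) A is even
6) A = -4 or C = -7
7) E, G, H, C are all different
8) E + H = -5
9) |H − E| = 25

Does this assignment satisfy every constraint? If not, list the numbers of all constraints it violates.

The assignment satisfies every constraint.

1) C × H = -4 × (-15) = 60 — holds.
2) C + H = -4 + (-15) = -19; -19 < -18 — holds.
3) C=-4, A=-4, H=-15; 1 of them equals -15 — holds.
4) values -4 ≤ 8 ≤ 10 — holds.
5) A = -4 is even — holds.
6) A = -4 = -4 (first disjunct) — holds.
7) values 10, 8, -15, -4 are pairwise distinct — holds.
8) E + H = 10 + (-15) = -5 — holds.
9) |-15 − 10| = 25 — holds.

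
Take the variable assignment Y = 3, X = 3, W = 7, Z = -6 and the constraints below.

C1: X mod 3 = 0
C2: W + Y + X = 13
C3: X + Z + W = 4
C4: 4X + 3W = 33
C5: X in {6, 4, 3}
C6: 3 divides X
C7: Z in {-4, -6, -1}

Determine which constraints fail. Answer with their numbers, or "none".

C1: 3 mod 3 = 0  ✔
C2: W + Y + X = 7 + 3 + 3 = 13  ✔
C3: X + Z + W = 3 + (-6) + 7 = 4  ✔
C4: 4X + 3W = 4(3) + 3(7) = 33  ✔
C5: X = 3 is in {6, 4, 3}  ✔
C6: 3 / 3 = 1, so 3 divides 3  ✔
C7: Z = -6 is in {-4, -6, -1}  ✔

No violations.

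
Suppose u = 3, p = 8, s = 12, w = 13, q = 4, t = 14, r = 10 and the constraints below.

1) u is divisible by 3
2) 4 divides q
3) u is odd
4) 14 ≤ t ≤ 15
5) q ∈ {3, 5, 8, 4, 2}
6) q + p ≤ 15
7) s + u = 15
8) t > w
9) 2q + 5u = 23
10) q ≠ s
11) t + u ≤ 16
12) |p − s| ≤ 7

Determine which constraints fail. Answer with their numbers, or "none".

1) 3 / 3 = 1, so 3 divides 3  true
2) 4 / 4 = 1, so 4 divides 4  true
3) u = 3 is odd  true
4) t = 14 lies in [14, 15]  true
5) q = 4 is in {3, 5, 8, 4, 2}  true
6) q + p = 4 + 8 = 12; 12 ≤ 15  true
7) s + u = 12 + 3 = 15  true
8) t = 14, w = 13; 14 > 13  true
9) 2q + 5u = 2(4) + 5(3) = 23  true
10) q = 4, s = 12; distinct  true
11) t + u = 14 + 3 = 17; 17 > 16, bound 16 not met  false
12) |8 − 12| = 4; 4 ≤ 7  true

Constraint 11 does not hold.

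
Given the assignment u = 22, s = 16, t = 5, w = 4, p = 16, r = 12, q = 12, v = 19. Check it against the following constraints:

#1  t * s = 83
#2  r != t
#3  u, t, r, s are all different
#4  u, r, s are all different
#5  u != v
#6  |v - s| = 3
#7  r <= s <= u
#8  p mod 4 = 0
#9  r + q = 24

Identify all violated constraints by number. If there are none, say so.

#1 t * s = 5 * 16 = 80, not 83  FAIL
#2 r = 12, t = 5; distinct  OK
#3 values 22, 5, 12, 16 are pairwise distinct  OK
#4 values 22, 12, 16 are pairwise distinct  OK
#5 u = 22, v = 19; distinct  OK
#6 |19 - 16| = 3  OK
#7 values 12 <= 16 <= 22  OK
#8 16 mod 4 = 0  OK
#9 r + q = 12 + 12 = 24  OK

Constraint 1 does not hold.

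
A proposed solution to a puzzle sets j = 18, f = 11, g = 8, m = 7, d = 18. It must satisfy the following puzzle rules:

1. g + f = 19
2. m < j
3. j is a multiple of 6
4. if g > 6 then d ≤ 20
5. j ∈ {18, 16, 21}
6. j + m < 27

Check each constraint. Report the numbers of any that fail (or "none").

1. g + f = 8 + 11 = 19 — holds.
2. m = 7, j = 18; 7 < 18 — holds.
3. 18 / 6 = 3, so 6 divides 18 — holds.
4. g = 8 > 6, so we need d ≤ 20; d = 18 ≤ 20 — holds.
5. j = 18 is in {18, 16, 21} — holds.
6. j + m = 18 + 7 = 25; 25 < 27 — holds.

The assignment satisfies every constraint.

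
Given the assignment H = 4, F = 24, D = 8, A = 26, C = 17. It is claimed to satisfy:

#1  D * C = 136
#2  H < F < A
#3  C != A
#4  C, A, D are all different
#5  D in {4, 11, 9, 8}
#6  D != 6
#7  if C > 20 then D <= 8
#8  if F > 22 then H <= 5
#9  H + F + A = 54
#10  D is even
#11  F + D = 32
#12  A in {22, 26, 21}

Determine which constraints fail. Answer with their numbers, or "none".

#1 D * C = 8 * 17 = 136  true
#2 values 4 < 24 < 26  true
#3 C = 17, A = 26; distinct  true
#4 values 17, 26, 8 are pairwise distinct  true
#5 D = 8 is in {4, 11, 9, 8}  true
#6 D = 8, and 8 ≠ 6  true
#7 C = 17, not > 20; antecedent false, conditional vacuously true  true
#8 F = 24 > 22, so we need H ≤ 5; H = 4 ≤ 5  true
#9 H + F + A = 4 + 24 + 26 = 54  true
#10 D = 8 is even  true
#11 F + D = 24 + 8 = 32  true
#12 A = 26 is in {22, 26, 21}  true

None — every constraint holds.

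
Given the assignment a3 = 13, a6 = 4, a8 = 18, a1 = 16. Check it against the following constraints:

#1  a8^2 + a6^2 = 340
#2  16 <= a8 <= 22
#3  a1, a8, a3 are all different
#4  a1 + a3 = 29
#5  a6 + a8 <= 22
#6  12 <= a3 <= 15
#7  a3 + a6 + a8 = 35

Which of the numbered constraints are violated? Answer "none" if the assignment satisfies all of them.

#1 a8^2 + a6^2 = 18^2 + 4^2 = 324 + 16 = 340  OK
#2 a8 = 18 lies in [16, 22]  OK
#3 values 16, 18, 13 are pairwise distinct  OK
#4 a1 + a3 = 16 + 13 = 29  OK
#5 a6 + a8 = 4 + 18 = 22; 22 ≤ 22  OK
#6 a3 = 13 lies in [12, 15]  OK
#7 a3 + a6 + a8 = 13 + 4 + 18 = 35  OK

None — every constraint holds.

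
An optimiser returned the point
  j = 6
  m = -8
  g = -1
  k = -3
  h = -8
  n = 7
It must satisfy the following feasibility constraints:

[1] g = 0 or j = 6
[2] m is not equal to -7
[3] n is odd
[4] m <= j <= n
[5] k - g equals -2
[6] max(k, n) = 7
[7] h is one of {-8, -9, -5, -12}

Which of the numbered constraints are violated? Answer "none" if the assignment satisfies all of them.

The assignment satisfies every constraint.

[1] g = -1 ≠ 0, but j = 6 = 6 (second disjunct)  yes
[2] m = -8, and -8 ≠ -7  yes
[3] n = 7 is odd  yes
[4] values -8 <= 6 <= 7  yes
[5] k - g = -3 - (-1) = -2  yes
[6] max(-3, 7) = 7  yes
[7] h = -8 is in {-8, -9, -5, -12}  yes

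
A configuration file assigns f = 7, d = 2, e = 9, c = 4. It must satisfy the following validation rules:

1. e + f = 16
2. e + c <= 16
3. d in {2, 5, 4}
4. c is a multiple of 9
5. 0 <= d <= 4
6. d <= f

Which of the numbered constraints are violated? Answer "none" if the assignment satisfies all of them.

Violated: 4.

1. e + f = 9 + 7 = 16 — satisfied.
2. e + c = 9 + 4 = 13; 13 ≤ 16 — satisfied.
3. d = 2 is in {2, 5, 4} — satisfied.
4. 4 = 9*0 + 4, so 9 does not divide 4 — violated.
5. d = 2 lies in [0, 4] — satisfied.
6. d = 2, f = 7; 2 ≤ 7 — satisfied.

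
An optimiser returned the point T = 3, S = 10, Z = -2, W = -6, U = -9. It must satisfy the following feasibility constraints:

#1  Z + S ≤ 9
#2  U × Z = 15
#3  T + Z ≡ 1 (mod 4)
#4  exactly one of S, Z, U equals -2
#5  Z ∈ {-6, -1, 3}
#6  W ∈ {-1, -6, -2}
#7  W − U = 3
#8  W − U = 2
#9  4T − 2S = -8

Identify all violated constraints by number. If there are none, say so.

#1 Z + S = -2 + 10 = 8; 8 ≤ 9 — holds.
#2 U × Z = -9 × (-2) = 18, not 15 — fails.
#3 T + Z = 1; 1 mod 4 = 1 — holds.
#4 S=10, Z=-2, U=-9; 1 of them equals -2 — holds.
#5 Z = -2 is not in {-6, -1, 3} — fails.
#6 W = -6 is in {-1, -6, -2} — holds.
#7 W − U = -6 − (-9) = 3 — holds.
#8 W − U = -6 − (-9) = 3, not 2 — fails.
#9 4T − 2S = 4(3) − 2(10) = -8 — holds.

Violated: 2, 5, 8.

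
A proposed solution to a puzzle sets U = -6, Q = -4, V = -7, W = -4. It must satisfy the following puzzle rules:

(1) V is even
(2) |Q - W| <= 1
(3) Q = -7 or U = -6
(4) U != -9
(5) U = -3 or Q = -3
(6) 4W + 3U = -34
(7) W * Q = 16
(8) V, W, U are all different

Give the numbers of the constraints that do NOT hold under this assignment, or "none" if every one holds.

Violated: 1 and 5.

(1) V = -7 is odd  ✘
(2) |-4 - (-4)| = 0; 0 ≤ 1  ✔
(3) Q = -4 ≠ -7, but U = -6 = -6 (second disjunct)  ✔
(4) U = -6, and -6 ≠ -9  ✔
(5) U = -6 ≠ -3 and Q = -4 ≠ -3; both disjuncts false  ✘
(6) 4W + 3U = 4(-4) + 3(-6) = -34  ✔
(7) W * Q = -4 * (-4) = 16  ✔
(8) values -7, -4, -6 are pairwise distinct  ✔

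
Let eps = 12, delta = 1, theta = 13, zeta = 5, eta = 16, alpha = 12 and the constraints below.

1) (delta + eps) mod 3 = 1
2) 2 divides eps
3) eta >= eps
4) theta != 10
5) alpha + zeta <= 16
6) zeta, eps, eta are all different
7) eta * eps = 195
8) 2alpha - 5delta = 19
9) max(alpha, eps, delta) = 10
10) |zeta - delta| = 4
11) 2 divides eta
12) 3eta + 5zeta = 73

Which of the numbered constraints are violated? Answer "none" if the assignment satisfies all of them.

1) delta + eps = 13; 13 mod 3 = 1 — holds.
2) 12 / 2 = 6, so 2 divides 12 — holds.
3) eta = 16, eps = 12; 16 ≥ 12 — holds.
4) theta = 13, and 13 ≠ 10 — holds.
5) alpha + zeta = 12 + 5 = 17; 17 > 16, bound 16 not met — fails.
6) values 5, 12, 16 are pairwise distinct — holds.
7) eta * eps = 16 * 12 = 192, not 195 — fails.
8) 2alpha - 5delta = 2(12) - 5(1) = 19 — holds.
9) max(12, 12, 1) = 12, not 10 — fails.
10) |5 - 1| = 4 — holds.
11) 16 / 2 = 8, so 2 divides 16 — holds.
12) 3eta + 5zeta = 3(16) + 5(5) = 73 — holds.

Violated: 5, 7, and 9.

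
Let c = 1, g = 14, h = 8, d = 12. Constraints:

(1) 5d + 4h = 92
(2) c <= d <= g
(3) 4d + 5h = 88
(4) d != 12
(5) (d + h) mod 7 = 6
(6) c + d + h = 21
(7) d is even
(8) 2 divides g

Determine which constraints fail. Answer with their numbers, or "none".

(1) 5d + 4h = 5(12) + 4(8) = 92 — holds.
(2) values 1 <= 12 <= 14 — holds.
(3) 4d + 5h = 4(12) + 5(8) = 88 — holds.
(4) d = 12, but 12 is required to differ — fails.
(5) d + h = 20; 20 mod 7 = 6 — holds.
(6) c + d + h = 1 + 12 + 8 = 21 — holds.
(7) d = 12 is even — holds.
(8) 14 / 2 = 7, so 2 divides 14 — holds.

Constraint 4 is violated.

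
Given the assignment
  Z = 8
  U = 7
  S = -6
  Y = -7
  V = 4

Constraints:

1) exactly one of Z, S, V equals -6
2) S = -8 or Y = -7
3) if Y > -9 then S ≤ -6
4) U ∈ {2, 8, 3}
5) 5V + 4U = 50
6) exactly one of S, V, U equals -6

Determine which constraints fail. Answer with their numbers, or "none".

1) Z=8, S=-6, V=4; 1 of them equals -6 — satisfied.
2) S = -6 ≠ -8, but Y = -7 = -7 (second disjunct) — satisfied.
3) Y = -7 > -9, so we need S ≤ -6; S = -6 ≤ -6 — satisfied.
4) U = 7 is not in {2, 8, 3} — violated.
5) 5V + 4U = 5(4) + 4(7) = 48, not 50 — violated.
6) S=-6, V=4, U=7; 1 of them equals -6 — satisfied.

Constraints 4, 5 do not hold.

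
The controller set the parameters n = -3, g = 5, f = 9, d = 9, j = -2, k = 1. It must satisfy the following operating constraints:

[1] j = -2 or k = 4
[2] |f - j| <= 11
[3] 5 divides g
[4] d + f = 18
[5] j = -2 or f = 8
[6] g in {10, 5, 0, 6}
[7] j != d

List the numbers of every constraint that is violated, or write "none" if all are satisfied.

None — every constraint holds.

[1] j = -2 = -2 (first disjunct) — satisfied.
[2] |9 - (-2)| = 11; 11 ≤ 11 — satisfied.
[3] 5 / 5 = 1, so 5 divides 5 — satisfied.
[4] d + f = 9 + 9 = 18 — satisfied.
[5] j = -2 = -2 (first disjunct) — satisfied.
[6] g = 5 is in {10, 5, 0, 6} — satisfied.
[7] j = -2, d = 9; distinct — satisfied.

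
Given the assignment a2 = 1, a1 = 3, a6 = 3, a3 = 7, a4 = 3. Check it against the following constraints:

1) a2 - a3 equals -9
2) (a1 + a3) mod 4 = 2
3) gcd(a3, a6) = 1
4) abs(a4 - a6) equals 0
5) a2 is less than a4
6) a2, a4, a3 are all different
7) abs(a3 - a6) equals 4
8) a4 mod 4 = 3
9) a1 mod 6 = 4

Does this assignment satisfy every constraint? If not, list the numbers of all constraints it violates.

1) a2 - a3 = 1 - 7 = -6, not -9 — does not hold.
2) a1 + a3 = 10; 10 mod 4 = 2 — holds.
3) gcd(7, 3) = 1 — holds.
4) abs(3 - 3) = 0 — holds.
5) a2 = 1, a4 = 3; 1 < 3 — holds.
6) values 1, 3, 7 are pairwise distinct — holds.
7) abs(7 - 3) = 4 — holds.
8) 3 mod 4 = 3 — holds.
9) 3 mod 6 = 3, not 4 — does not hold.

The assignment fails constraints 1 and 9.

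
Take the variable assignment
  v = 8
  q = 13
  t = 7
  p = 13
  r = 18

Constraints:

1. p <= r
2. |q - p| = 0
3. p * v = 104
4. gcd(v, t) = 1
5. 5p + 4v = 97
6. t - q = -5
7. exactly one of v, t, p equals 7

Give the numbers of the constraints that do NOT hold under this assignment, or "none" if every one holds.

1. p = 13, r = 18; 13 ≤ 18 — satisfied.
2. |13 - 13| = 0 — satisfied.
3. p * v = 13 * 8 = 104 — satisfied.
4. gcd(8, 7) = 1 — satisfied.
5. 5p + 4v = 5(13) + 4(8) = 97 — satisfied.
6. t - q = 7 - 13 = -6, not -5 — violated.
7. v=8, t=7, p=13; 1 of them equals 7 — satisfied.

The assignment fails constraint 6.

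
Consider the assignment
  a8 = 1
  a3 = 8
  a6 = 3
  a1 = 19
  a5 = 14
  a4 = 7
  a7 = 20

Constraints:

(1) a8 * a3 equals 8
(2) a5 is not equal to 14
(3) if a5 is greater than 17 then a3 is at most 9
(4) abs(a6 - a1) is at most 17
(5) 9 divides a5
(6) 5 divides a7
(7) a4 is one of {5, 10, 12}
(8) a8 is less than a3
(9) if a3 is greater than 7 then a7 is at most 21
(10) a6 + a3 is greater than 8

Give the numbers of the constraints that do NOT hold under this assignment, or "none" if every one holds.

Constraints 2, 5, and 7 do not hold.

(1) a8 * a3 = 1 * 8 = 8 — OK.
(2) a5 = 14, but 14 is required to differ — violated.
(3) a5 = 14, not > 17; antecedent false, conditional vacuously true — OK.
(4) abs(3 - 19) = 16; 16 ≤ 17 — OK.
(5) 14 = 9*1 + 5, so 9 does not divide 14 — violated.
(6) 20 / 5 = 4, so 5 divides 20 — OK.
(7) a4 = 7 is not in {5, 10, 12} — violated.
(8) a8 = 1, a3 = 8; 1 < 8 — OK.
(9) a3 = 8 > 7, so we need a7 ≤ 21; a7 = 20 ≤ 21 — OK.
(10) a6 + a3 = 3 + 8 = 11; 11 > 8 — OK.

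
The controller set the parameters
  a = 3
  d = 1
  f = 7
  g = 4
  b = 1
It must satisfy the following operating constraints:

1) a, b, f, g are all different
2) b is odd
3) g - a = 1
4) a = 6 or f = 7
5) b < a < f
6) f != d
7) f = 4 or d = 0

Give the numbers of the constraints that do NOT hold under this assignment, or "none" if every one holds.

1) values 3, 1, 7, 4 are pairwise distinct  ✓
2) b = 1 is odd  ✓
3) g - a = 4 - 3 = 1  ✓
4) a = 3 ≠ 6, but f = 7 = 7 (second disjunct)  ✓
5) values 1 < 3 < 7  ✓
6) f = 7, d = 1; distinct  ✓
7) f = 7 ≠ 4 and d = 1 ≠ 0; both disjuncts false  ✗

Violated: 7.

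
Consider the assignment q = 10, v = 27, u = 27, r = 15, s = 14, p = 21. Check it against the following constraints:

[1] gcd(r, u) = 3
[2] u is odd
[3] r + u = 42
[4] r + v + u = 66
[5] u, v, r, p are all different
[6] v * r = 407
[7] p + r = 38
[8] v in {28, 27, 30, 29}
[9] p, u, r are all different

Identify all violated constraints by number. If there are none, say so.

Violated: 4, 5, 6, 7.

[1] gcd(15, 27) = 3  true
[2] u = 27 is odd  true
[3] r + u = 15 + 27 = 42  true
[4] r + v + u = 15 + 27 + 27 = 69, not 66  false
[5] u = v = 27, not all different  false
[6] v * r = 27 * 15 = 405, not 407  false
[7] p + r = 21 + 15 = 36, not 38  false
[8] v = 27 is in {28, 27, 30, 29}  true
[9] values 21, 27, 15 are pairwise distinct  true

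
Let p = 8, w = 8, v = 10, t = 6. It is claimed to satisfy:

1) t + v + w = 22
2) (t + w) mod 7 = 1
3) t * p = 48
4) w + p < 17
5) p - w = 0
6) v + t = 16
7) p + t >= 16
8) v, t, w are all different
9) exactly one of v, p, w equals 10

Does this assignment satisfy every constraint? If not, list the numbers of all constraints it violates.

1) t + v + w = 6 + 10 + 8 = 24, not 22  fails
2) t + w = 14; 14 mod 7 = 0, not 1  fails
3) t * p = 6 * 8 = 48  holds
4) w + p = 8 + 8 = 16; 16 < 17  holds
5) p - w = 8 - 8 = 0  holds
6) v + t = 10 + 6 = 16  holds
7) p + t = 8 + 6 = 14; 14 < 16, bound 16 not met  fails
8) values 10, 6, 8 are pairwise distinct  holds
9) v=10, p=8, w=8; 1 of them equals 10  holds

The assignment fails constraints 1, 2, and 7.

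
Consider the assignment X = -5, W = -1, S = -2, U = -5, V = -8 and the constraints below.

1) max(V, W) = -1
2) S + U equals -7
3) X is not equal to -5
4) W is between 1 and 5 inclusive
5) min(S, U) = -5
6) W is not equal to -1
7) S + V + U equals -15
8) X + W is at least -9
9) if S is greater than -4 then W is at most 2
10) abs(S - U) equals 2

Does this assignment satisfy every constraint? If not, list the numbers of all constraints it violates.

The assignment fails constraints 3, 4, 6, 10.

1) max(-8, -1) = -1 — OK.
2) S + U = -2 + (-5) = -7 — OK.
3) X = -5, but -5 is required to differ — violated.
4) W = -1 is outside [1, 5] — violated.
5) min(-2, -5) = -5 — OK.
6) W = -1, but -1 is required to differ — violated.
7) S + V + U = -2 + (-8) + (-5) = -15 — OK.
8) X + W = -5 + (-1) = -6; -6 ≥ -9 — OK.
9) S = -2 > -4, so we need W ≤ 2; W = -1 ≤ 2 — OK.
10) abs(-2 - (-5)) = 3, not 2 — violated.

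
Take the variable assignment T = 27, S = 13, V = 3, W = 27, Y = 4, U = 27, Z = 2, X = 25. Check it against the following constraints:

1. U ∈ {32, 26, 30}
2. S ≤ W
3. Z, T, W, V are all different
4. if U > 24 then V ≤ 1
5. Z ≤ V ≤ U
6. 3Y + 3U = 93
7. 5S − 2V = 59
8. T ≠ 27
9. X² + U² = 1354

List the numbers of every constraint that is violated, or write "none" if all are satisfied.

Violated: 1, 3, 4, and 8.

1. U = 27 is not in {32, 26, 30}  fails
2. S = 13, W = 27; 13 ≤ 27  holds
3. T = W = 27, not all different  fails
4. U = 27 > 24, so we need V ≤ 1; but V = 3 > 1  fails
5. values 2 ≤ 3 ≤ 27  holds
6. 3Y + 3U = 3(4) + 3(27) = 93  holds
7. 5S − 2V = 5(13) − 2(3) = 59  holds
8. T = 27, but 27 is required to differ  fails
9. X² + U² = 25² + 27² = 625 + 729 = 1354  holds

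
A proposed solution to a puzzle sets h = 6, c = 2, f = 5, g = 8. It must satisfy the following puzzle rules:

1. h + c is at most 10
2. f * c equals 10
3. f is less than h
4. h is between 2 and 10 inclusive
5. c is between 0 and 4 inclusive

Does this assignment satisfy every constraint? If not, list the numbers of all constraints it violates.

1. h + c = 6 + 2 = 8; 8 ≤ 10  holds
2. f * c = 5 * 2 = 10  holds
3. f = 5, h = 6; 5 < 6  holds
4. h = 6 lies in [2, 10]  holds
5. c = 2 lies in [0, 4]  holds

No violations.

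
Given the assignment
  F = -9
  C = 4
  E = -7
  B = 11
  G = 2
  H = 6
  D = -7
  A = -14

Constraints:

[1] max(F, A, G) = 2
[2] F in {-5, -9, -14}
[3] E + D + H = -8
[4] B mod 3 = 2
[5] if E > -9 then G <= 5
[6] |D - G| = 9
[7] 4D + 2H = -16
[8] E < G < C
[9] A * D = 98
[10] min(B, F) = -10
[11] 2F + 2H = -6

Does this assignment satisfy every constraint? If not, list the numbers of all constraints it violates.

[1] max(-9, -14, 2) = 2  OK
[2] F = -9 is in {-5, -9, -14}  OK
[3] E + D + H = -7 + (-7) + 6 = -8  OK
[4] 11 mod 3 = 2  OK
[5] E = -7 > -9, so we need G ≤ 5; G = 2 ≤ 5  OK
[6] |-7 - 2| = 9  OK
[7] 4D + 2H = 4(-7) + 2(6) = -16  OK
[8] values -7 < 2 < 4  OK
[9] A * D = -14 * (-7) = 98  OK
[10] min(11, -9) = -9, not -10  FAIL
[11] 2F + 2H = 2(-9) + 2(6) = -6  OK

Constraint 10 is violated.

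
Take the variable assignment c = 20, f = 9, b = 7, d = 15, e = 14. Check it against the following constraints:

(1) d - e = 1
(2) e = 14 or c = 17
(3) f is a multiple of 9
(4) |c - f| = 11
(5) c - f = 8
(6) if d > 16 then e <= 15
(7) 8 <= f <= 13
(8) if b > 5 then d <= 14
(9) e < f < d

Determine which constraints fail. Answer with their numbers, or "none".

Violated: 5, 8, 9.

(1) d - e = 15 - 14 = 1 — OK.
(2) e = 14 = 14 (first disjunct) — OK.
(3) 9 / 9 = 1, so 9 divides 9 — OK.
(4) |20 - 9| = 11 — OK.
(5) c - f = 20 - 9 = 11, not 8 — violated.
(6) d = 15, not > 16; antecedent false, conditional vacuously true — OK.
(7) f = 9 lies in [8, 13] — OK.
(8) b = 7 > 5, so we need d ≤ 14; but d = 15 > 14 — violated.
(9) values 14, 9, 15; e = 14 is not < f = 9 — violated.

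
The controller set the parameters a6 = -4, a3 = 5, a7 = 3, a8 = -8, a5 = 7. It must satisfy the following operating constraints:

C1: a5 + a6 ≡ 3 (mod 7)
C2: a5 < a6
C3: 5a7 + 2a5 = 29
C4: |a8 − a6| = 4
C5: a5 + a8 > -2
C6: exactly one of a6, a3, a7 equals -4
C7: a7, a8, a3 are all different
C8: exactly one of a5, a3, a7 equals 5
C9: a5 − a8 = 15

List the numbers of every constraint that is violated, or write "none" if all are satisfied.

C1: a5 + a6 = 3; 3 mod 7 = 3 — holds.
C2: a5 = 7, a6 = -4; 7 ≥ -4 (want <) — does not hold.
C3: 5a7 + 2a5 = 5(3) + 2(7) = 29 — holds.
C4: |-8 − (-4)| = 4 — holds.
C5: a5 + a8 = 7 + (-8) = -1; -1 > -2 — holds.
C6: a6=-4, a3=5, a7=3; 1 of them equals -4 — holds.
C7: values 3, -8, 5 are pairwise distinct — holds.
C8: a5=7, a3=5, a7=3; 1 of them equals 5 — holds.
C9: a5 − a8 = 7 − (-8) = 15 — holds.

Violated: 2.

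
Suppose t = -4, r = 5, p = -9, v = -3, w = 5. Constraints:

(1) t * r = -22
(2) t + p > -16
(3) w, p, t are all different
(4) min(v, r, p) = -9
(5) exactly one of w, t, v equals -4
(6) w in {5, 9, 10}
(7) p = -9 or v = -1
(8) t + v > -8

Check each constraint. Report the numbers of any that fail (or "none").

(1) t * r = -4 * 5 = -20, not -22  fails
(2) t + p = -4 + (-9) = -13; -13 > -16  holds
(3) values 5, -9, -4 are pairwise distinct  holds
(4) min(-3, 5, -9) = -9  holds
(5) w=5, t=-4, v=-3; 1 of them equals -4  holds
(6) w = 5 is in {5, 9, 10}  holds
(7) p = -9 = -9 (first disjunct)  holds
(8) t + v = -4 + (-3) = -7; -7 > -8  holds

Violated: 1.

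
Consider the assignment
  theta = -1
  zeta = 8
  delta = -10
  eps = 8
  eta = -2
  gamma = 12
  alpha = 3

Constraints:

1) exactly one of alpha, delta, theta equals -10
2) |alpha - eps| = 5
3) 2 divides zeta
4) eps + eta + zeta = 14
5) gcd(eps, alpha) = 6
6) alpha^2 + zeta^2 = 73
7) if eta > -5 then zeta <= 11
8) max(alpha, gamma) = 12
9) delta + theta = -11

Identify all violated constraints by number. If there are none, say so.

1) alpha=3, delta=-10, theta=-1; 1 of them equals -10 — satisfied.
2) |3 - 8| = 5 — satisfied.
3) 8 / 2 = 4, so 2 divides 8 — satisfied.
4) eps + eta + zeta = 8 + (-2) + 8 = 14 — satisfied.
5) gcd(8, 3) = 1, not 6 — violated.
6) alpha^2 + zeta^2 = 3^2 + 8^2 = 9 + 64 = 73 — satisfied.
7) eta = -2 > -5, so we need zeta ≤ 11; zeta = 8 ≤ 11 — satisfied.
8) max(3, 12) = 12 — satisfied.
9) delta + theta = -10 + (-1) = -11 — satisfied.

Constraint 5 is violated.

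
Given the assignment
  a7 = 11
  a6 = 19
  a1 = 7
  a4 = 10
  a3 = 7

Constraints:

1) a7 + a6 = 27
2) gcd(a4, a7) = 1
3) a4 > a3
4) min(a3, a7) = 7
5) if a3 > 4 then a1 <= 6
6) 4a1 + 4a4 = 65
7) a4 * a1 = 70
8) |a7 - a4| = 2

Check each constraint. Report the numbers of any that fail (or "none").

Constraints 1, 5, 6, 8 are violated.

1) a7 + a6 = 11 + 19 = 30, not 27  no
2) gcd(10, 11) = 1  yes
3) a4 = 10, a3 = 7; 10 > 7  yes
4) min(7, 11) = 7  yes
5) a3 = 7 > 4, so we need a1 ≤ 6; but a1 = 7 > 6  no
6) 4a1 + 4a4 = 4(7) + 4(10) = 68, not 65  no
7) a4 * a1 = 10 * 7 = 70  yes
8) |11 - 10| = 1, not 2  no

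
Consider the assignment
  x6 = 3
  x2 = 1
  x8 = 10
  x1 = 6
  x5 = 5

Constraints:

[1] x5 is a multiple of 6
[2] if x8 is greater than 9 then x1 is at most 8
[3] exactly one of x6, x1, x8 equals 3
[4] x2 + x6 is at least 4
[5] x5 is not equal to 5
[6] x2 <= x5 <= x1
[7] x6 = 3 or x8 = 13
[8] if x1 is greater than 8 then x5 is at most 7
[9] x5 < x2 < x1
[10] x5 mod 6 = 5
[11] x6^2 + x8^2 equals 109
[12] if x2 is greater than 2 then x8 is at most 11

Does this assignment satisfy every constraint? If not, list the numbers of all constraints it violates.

[1] 5 = 6*0 + 5, so 6 does not divide 5  ✗
[2] x8 = 10 > 9, so we need x1 ≤ 8; x1 = 6 ≤ 8  ✓
[3] x6=3, x1=6, x8=10; 1 of them equals 3  ✓
[4] x2 + x6 = 1 + 3 = 4; 4 ≥ 4  ✓
[5] x5 = 5, but 5 is required to differ  ✗
[6] values 1 <= 5 <= 6  ✓
[7] x6 = 3 = 3 (first disjunct)  ✓
[8] x1 = 6, not > 8; antecedent false, conditional vacuously true  ✓
[9] values 5, 1, 6; x5 = 5 is not < x2 = 1  ✗
[10] 5 mod 6 = 5  ✓
[11] x6^2 + x8^2 = 3^2 + 10^2 = 9 + 100 = 109  ✓
[12] x2 = 1, not > 2; antecedent false, conditional vacuously true  ✓

The assignment fails constraints 1, 5, 9.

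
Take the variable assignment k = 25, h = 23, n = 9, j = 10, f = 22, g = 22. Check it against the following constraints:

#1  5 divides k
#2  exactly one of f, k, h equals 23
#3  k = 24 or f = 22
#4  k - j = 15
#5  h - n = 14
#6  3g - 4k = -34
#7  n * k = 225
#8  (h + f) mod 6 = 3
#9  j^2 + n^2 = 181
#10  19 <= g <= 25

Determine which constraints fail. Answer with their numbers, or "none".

#1 25 / 5 = 5, so 5 divides 25 — holds.
#2 f=22, k=25, h=23; 1 of them equals 23 — holds.
#3 k = 25 ≠ 24, but f = 22 = 22 (second disjunct) — holds.
#4 k - j = 25 - 10 = 15 — holds.
#5 h - n = 23 - 9 = 14 — holds.
#6 3g - 4k = 3(22) - 4(25) = -34 — holds.
#7 n * k = 9 * 25 = 225 — holds.
#8 h + f = 45; 45 mod 6 = 3 — holds.
#9 j^2 + n^2 = 10^2 + 9^2 = 100 + 81 = 181 — holds.
#10 g = 22 lies in [19, 25] — holds.

Yes — all constraints hold.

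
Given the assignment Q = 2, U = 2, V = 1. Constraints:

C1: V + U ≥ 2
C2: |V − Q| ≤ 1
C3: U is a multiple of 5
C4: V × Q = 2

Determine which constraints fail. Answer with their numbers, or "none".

No — constraint 3 is not satisfied.

C1: V + U = 1 + 2 = 3; 3 ≥ 2  holds
C2: |1 − 2| = 1; 1 ≤ 1  holds
C3: 2 = 5×0 + 2, so 5 does not divide 2  fails
C4: V × Q = 1 × 2 = 2  holds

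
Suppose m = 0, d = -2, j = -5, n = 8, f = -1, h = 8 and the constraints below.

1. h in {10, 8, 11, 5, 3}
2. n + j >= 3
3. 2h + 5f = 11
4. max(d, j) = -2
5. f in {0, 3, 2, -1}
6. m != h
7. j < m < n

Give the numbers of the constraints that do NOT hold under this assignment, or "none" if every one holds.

1. h = 8 is in {10, 8, 11, 5, 3}  ✔
2. n + j = 8 + (-5) = 3; 3 ≥ 3  ✔
3. 2h + 5f = 2(8) + 5(-1) = 11  ✔
4. max(-2, -5) = -2  ✔
5. f = -1 is in {0, 3, 2, -1}  ✔
6. m = 0, h = 8; distinct  ✔
7. values -5 < 0 < 8  ✔

All constraints are satisfied.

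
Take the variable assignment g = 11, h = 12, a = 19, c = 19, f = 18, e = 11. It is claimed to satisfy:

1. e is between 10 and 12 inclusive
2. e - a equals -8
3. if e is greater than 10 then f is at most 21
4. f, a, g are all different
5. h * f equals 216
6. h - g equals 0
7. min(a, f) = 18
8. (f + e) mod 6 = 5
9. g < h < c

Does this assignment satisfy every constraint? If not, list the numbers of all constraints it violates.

The assignment fails constraint 6.

1. e = 11 lies in [10, 12] — holds.
2. e - a = 11 - 19 = -8 — holds.
3. e = 11 > 10, so we need f ≤ 21; f = 18 ≤ 21 — holds.
4. values 18, 19, 11 are pairwise distinct — holds.
5. h * f = 12 * 18 = 216 — holds.
6. h - g = 12 - 11 = 1, not 0 — does not hold.
7. min(19, 18) = 18 — holds.
8. f + e = 29; 29 mod 6 = 5 — holds.
9. values 11 < 12 < 19 — holds.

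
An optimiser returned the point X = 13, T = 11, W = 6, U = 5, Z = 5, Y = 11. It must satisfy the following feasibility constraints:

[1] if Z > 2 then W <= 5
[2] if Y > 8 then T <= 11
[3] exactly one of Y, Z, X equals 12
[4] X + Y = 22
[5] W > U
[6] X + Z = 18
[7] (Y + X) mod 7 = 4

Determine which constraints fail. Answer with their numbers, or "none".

[1] Z = 5 > 2, so we need W ≤ 5; but W = 6 > 5 — does not hold.
[2] Y = 11 > 8, so we need T ≤ 11; T = 11 ≤ 11 — holds.
[3] Y=11, Z=5, X=13; 0 of them equal 12, not exactly one — does not hold.
[4] X + Y = 13 + 11 = 24, not 22 — does not hold.
[5] W = 6, U = 5; 6 > 5 — holds.
[6] X + Z = 13 + 5 = 18 — holds.
[7] Y + X = 24; 24 mod 7 = 3, not 4 — does not hold.

No — constraints 1, 3, 4, 7 are not satisfied.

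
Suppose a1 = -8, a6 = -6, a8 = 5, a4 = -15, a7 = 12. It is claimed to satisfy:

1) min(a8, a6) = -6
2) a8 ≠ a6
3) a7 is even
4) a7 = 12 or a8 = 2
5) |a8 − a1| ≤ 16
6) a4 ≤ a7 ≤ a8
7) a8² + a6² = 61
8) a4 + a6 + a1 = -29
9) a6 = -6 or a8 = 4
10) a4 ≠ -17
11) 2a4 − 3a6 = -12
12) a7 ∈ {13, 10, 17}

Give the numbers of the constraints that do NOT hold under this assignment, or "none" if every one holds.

Constraints 6 and 12 do not hold.

1) min(5, -6) = -6  true
2) a8 = 5, a6 = -6; distinct  true
3) a7 = 12 is even  true
4) a7 = 12 = 12 (first disjunct)  true
5) |5 − (-8)| = 13; 13 ≤ 16  true
6) values -15, 12, 5; a7 = 12 is not ≤ a8 = 5  false
7) a8² + a6² = 5² + (-6)² = 25 + 36 = 61  true
8) a4 + a6 + a1 = -15 + (-6) + (-8) = -29  true
9) a6 = -6 = -6 (first disjunct)  true
10) a4 = -15, and -15 ≠ -17  true
11) 2a4 − 3a6 = 2(-15) − 3(-6) = -12  true
12) a7 = 12 is not in {13, 10, 17}  false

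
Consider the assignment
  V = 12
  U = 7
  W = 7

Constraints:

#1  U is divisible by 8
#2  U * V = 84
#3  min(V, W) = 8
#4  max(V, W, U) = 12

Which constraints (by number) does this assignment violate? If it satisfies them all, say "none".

Constraints 1 and 3 are violated.

#1 7 = 8*0 + 7, so 8 does not divide 7 — fails.
#2 U * V = 7 * 12 = 84 — holds.
#3 min(12, 7) = 7, not 8 — fails.
#4 max(12, 7, 7) = 12 — holds.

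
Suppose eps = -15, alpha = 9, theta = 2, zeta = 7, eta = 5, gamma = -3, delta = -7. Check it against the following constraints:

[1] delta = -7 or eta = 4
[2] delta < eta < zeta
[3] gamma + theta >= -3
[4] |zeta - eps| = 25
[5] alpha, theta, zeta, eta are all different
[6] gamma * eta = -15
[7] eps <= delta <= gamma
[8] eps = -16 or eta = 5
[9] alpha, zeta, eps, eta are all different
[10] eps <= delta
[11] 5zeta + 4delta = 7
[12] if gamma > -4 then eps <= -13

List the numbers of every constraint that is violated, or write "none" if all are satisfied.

[1] delta = -7 = -7 (first disjunct)  yes
[2] values -7 < 5 < 7  yes
[3] gamma + theta = -3 + 2 = -1; -1 ≥ -3  yes
[4] |7 - (-15)| = 22, not 25  no
[5] values 9, 2, 7, 5 are pairwise distinct  yes
[6] gamma * eta = -3 * 5 = -15  yes
[7] values -15 <= -7 <= -3  yes
[8] eps = -15 ≠ -16, but eta = 5 = 5 (second disjunct)  yes
[9] values 9, 7, -15, 5 are pairwise distinct  yes
[10] eps = -15, delta = -7; -15 ≤ -7  yes
[11] 5zeta + 4delta = 5(7) + 4(-7) = 7  yes
[12] gamma = -3 > -4, so we need eps ≤ -13; eps = -15 ≤ -13  yes

The assignment fails constraint 4.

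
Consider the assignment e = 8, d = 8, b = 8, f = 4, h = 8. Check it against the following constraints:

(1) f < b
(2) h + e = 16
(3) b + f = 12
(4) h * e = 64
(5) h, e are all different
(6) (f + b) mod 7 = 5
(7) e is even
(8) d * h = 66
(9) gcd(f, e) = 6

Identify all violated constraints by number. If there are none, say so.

Constraints 5, 8, 9 do not hold.

(1) f = 4, b = 8; 4 < 8  ✔
(2) h + e = 8 + 8 = 16  ✔
(3) b + f = 8 + 4 = 12  ✔
(4) h * e = 8 * 8 = 64  ✔
(5) h = e = 8, not all different  ✘
(6) f + b = 12; 12 mod 7 = 5  ✔
(7) e = 8 is even  ✔
(8) d * h = 8 * 8 = 64, not 66  ✘
(9) gcd(4, 8) = 4, not 6  ✘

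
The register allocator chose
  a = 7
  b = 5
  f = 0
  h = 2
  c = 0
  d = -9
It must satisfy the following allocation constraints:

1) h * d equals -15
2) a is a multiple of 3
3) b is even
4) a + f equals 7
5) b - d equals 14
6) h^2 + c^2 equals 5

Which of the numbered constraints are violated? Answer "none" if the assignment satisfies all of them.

No — constraints 1, 2, 3, and 6 are not satisfied.

1) h * d = 2 * (-9) = -18, not -15 — fails.
2) 7 = 3*2 + 1, so 3 does not divide 7 — fails.
3) b = 5 is odd — fails.
4) a + f = 7 + 0 = 7 — holds.
5) b - d = 5 - (-9) = 14 — holds.
6) h^2 + c^2 = 2^2 + 0^2 = 4 + 0 = 4, not 5 — fails.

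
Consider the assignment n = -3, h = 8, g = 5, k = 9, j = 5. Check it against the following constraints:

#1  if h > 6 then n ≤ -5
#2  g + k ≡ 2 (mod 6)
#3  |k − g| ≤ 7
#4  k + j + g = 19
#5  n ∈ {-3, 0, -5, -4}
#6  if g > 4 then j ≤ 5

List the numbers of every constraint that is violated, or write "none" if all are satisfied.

No — constraint 1 is not satisfied.

#1 h = 8 > 6, so we need n ≤ -5; but n = -3 > -5  FAIL
#2 g + k = 14; 14 mod 6 = 2  OK
#3 |9 − 5| = 4; 4 ≤ 7  OK
#4 k + j + g = 9 + 5 + 5 = 19  OK
#5 n = -3 is in {-3, 0, -5, -4}  OK
#6 g = 5 > 4, so we need j ≤ 5; j = 5 ≤ 5  OK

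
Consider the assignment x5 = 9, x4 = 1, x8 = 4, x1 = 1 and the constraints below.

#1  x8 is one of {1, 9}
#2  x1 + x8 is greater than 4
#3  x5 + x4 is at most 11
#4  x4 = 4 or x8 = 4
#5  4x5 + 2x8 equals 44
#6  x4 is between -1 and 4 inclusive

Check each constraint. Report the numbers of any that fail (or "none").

Constraint 1 does not hold.

#1 x8 = 4 is not in {1, 9}  no
#2 x1 + x8 = 1 + 4 = 5; 5 > 4  yes
#3 x5 + x4 = 9 + 1 = 10; 10 ≤ 11  yes
#4 x4 = 1 ≠ 4, but x8 = 4 = 4 (second disjunct)  yes
#5 4x5 + 2x8 = 4(9) + 2(4) = 44  yes
#6 x4 = 1 lies in [-1, 4]  yes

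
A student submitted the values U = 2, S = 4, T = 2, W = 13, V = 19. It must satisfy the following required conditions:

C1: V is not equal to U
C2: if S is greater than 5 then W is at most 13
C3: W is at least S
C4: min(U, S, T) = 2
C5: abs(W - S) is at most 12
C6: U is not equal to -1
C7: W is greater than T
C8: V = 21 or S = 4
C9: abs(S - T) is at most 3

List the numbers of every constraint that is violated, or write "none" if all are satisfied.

Yes — all constraints hold.

C1: V = 19, U = 2; distinct  OK
C2: S = 4, not > 5; antecedent false, conditional vacuously true  OK
C3: W = 13, S = 4; 13 ≥ 4  OK
C4: min(2, 4, 2) = 2  OK
C5: abs(13 - 4) = 9; 9 ≤ 12  OK
C6: U = 2, and 2 ≠ -1  OK
C7: W = 13, T = 2; 13 > 2  OK
C8: V = 19 ≠ 21, but S = 4 = 4 (second disjunct)  OK
C9: abs(4 - 2) = 2; 2 ≤ 3  OK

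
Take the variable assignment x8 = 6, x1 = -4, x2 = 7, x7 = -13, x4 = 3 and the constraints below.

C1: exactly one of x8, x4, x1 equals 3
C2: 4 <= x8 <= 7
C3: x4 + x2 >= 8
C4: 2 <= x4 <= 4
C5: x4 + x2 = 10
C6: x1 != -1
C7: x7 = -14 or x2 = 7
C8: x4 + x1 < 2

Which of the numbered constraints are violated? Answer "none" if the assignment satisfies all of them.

C1: x8=6, x4=3, x1=-4; 1 of them equals 3  OK
C2: x8 = 6 lies in [4, 7]  OK
C3: x4 + x2 = 3 + 7 = 10; 10 ≥ 8  OK
C4: x4 = 3 lies in [2, 4]  OK
C5: x4 + x2 = 3 + 7 = 10  OK
C6: x1 = -4, and -4 ≠ -1  OK
C7: x7 = -13 ≠ -14, but x2 = 7 = 7 (second disjunct)  OK
C8: x4 + x1 = 3 + (-4) = -1; -1 < 2  OK

Yes — all constraints hold.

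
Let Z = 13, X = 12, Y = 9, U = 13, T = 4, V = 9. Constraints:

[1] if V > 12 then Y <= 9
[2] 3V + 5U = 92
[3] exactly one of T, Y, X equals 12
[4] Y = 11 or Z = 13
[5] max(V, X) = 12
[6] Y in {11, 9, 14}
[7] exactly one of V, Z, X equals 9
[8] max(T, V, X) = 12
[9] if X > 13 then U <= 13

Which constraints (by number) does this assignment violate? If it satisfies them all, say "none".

[1] V = 9, not > 12; antecedent false, conditional vacuously true — holds.
[2] 3V + 5U = 3(9) + 5(13) = 92 — holds.
[3] T=4, Y=9, X=12; 1 of them equals 12 — holds.
[4] Y = 9 ≠ 11, but Z = 13 = 13 (second disjunct) — holds.
[5] max(9, 12) = 12 — holds.
[6] Y = 9 is in {11, 9, 14} — holds.
[7] V=9, Z=13, X=12; 1 of them equals 9 — holds.
[8] max(4, 9, 12) = 12 — holds.
[9] X = 12, not > 13; antecedent false, conditional vacuously true — holds.

The assignment satisfies every constraint.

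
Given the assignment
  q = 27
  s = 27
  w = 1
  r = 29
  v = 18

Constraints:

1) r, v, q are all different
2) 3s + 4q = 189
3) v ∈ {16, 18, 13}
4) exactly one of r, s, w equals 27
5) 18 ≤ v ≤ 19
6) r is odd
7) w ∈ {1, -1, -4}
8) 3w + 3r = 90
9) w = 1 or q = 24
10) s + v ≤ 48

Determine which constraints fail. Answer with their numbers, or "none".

1) values 29, 18, 27 are pairwise distinct  ✓
2) 3s + 4q = 3(27) + 4(27) = 189  ✓
3) v = 18 is in {16, 18, 13}  ✓
4) r=29, s=27, w=1; 1 of them equals 27  ✓
5) v = 18 lies in [18, 19]  ✓
6) r = 29 is odd  ✓
7) w = 1 is in {1, -1, -4}  ✓
8) 3w + 3r = 3(1) + 3(29) = 90  ✓
9) w = 1 = 1 (first disjunct)  ✓
10) s + v = 27 + 18 = 45; 45 ≤ 48  ✓

Yes — all constraints hold.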